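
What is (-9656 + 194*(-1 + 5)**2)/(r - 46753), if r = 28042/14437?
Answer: 1501448/10713413 ≈ 0.14015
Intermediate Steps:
r = 28042/14437 (r = 28042*(1/14437) = 28042/14437 ≈ 1.9424)
(-9656 + 194*(-1 + 5)**2)/(r - 46753) = (-9656 + 194*(-1 + 5)**2)/(28042/14437 - 46753) = (-9656 + 194*4**2)/(-674945019/14437) = (-9656 + 194*16)*(-14437/674945019) = (-9656 + 3104)*(-14437/674945019) = -6552*(-14437/674945019) = 1501448/10713413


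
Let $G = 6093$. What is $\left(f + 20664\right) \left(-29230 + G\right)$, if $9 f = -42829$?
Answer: $- \frac{3311992139}{9} \approx -3.68 \cdot 10^{8}$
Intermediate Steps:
$f = - \frac{42829}{9}$ ($f = \frac{1}{9} \left(-42829\right) = - \frac{42829}{9} \approx -4758.8$)
$\left(f + 20664\right) \left(-29230 + G\right) = \left(- \frac{42829}{9} + 20664\right) \left(-29230 + 6093\right) = \frac{143147}{9} \left(-23137\right) = - \frac{3311992139}{9}$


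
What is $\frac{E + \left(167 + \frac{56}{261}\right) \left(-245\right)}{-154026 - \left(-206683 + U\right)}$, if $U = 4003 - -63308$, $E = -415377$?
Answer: $\frac{59552966}{1912347} \approx 31.141$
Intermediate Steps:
$U = 67311$ ($U = 4003 + 63308 = 67311$)
$\frac{E + \left(167 + \frac{56}{261}\right) \left(-245\right)}{-154026 - \left(-206683 + U\right)} = \frac{-415377 + \left(167 + \frac{56}{261}\right) \left(-245\right)}{-154026 + \left(206683 - 67311\right)} = \frac{-415377 + \left(167 + 56 \cdot \frac{1}{261}\right) \left(-245\right)}{-154026 + \left(206683 - 67311\right)} = \frac{-415377 + \left(167 + \frac{56}{261}\right) \left(-245\right)}{-154026 + 139372} = \frac{-415377 + \frac{43643}{261} \left(-245\right)}{-14654} = \left(-415377 - \frac{10692535}{261}\right) \left(- \frac{1}{14654}\right) = \left(- \frac{119105932}{261}\right) \left(- \frac{1}{14654}\right) = \frac{59552966}{1912347}$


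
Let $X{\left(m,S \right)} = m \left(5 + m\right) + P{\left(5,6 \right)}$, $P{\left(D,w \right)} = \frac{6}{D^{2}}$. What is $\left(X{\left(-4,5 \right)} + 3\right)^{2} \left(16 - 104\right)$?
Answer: $- \frac{31768}{625} \approx -50.829$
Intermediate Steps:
$P{\left(D,w \right)} = \frac{6}{D^{2}}$
$X{\left(m,S \right)} = \frac{6}{25} + m \left(5 + m\right)$ ($X{\left(m,S \right)} = m \left(5 + m\right) + \frac{6}{25} = \frac{6}{25} + m \left(5 + m\right)$)
$\left(X{\left(-4,5 \right)} + 3\right)^{2} \left(16 - 104\right) = \left(\left(\frac{6}{25} + \left(-4\right)^{2} + 5 \left(-4\right)\right) + 3\right)^{2} \left(16 - 104\right) = \left(\left(\frac{6}{25} + 16 - 20\right) + 3\right)^{2} \left(-88\right) = \left(- \frac{94}{25} + 3\right)^{2} \left(-88\right) = \left(- \frac{19}{25}\right)^{2} \left(-88\right) = \frac{361}{625} \left(-88\right) = - \frac{31768}{625}$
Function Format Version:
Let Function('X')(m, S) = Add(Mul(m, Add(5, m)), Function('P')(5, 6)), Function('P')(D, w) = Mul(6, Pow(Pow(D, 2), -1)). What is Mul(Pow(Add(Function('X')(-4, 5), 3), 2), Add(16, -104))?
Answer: Rational(-31768, 625) ≈ -50.829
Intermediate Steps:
Function('P')(D, w) = Mul(6, Pow(D, -2))
Function('X')(m, S) = Add(Rational(6, 25), Mul(m, Add(5, m))) (Function('X')(m, S) = Add(Mul(m, Add(5, m)), Mul(6, Pow(5, -2))) = Add(Mul(m, Add(5, m)), Mul(6, Rational(1, 25))) = Add(Mul(m, Add(5, m)), Rational(6, 25)) = Add(Rational(6, 25), Mul(m, Add(5, m))))
Mul(Pow(Add(Function('X')(-4, 5), 3), 2), Add(16, -104)) = Mul(Pow(Add(Add(Rational(6, 25), Pow(-4, 2), Mul(5, -4)), 3), 2), Add(16, -104)) = Mul(Pow(Add(Add(Rational(6, 25), 16, -20), 3), 2), -88) = Mul(Pow(Add(Rational(-94, 25), 3), 2), -88) = Mul(Pow(Rational(-19, 25), 2), -88) = Mul(Rational(361, 625), -88) = Rational(-31768, 625)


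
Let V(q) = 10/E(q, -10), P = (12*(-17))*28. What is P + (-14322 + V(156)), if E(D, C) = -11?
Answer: -220384/11 ≈ -20035.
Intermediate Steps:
P = -5712 (P = -204*28 = -5712)
V(q) = -10/11 (V(q) = 10/(-11) = 10*(-1/11) = -10/11)
P + (-14322 + V(156)) = -5712 + (-14322 - 10/11) = -5712 - 157552/11 = -220384/11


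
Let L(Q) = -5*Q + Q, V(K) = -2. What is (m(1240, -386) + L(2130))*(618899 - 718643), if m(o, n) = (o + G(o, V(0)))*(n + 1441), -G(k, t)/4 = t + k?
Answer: 391463281920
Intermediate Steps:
L(Q) = -4*Q
G(k, t) = -4*k - 4*t (G(k, t) = -4*(t + k) = -4*(k + t) = -4*k - 4*t)
m(o, n) = (8 - 3*o)*(1441 + n) (m(o, n) = (o + (-4*o - 4*(-2)))*(n + 1441) = (o + (-4*o + 8))*(1441 + n) = (o + (8 - 4*o))*(1441 + n) = (8 - 3*o)*(1441 + n))
(m(1240, -386) + L(2130))*(618899 - 718643) = ((11528 - 4323*1240 + 8*(-386) - 3*(-386)*1240) - 4*2130)*(618899 - 718643) = ((11528 - 5360520 - 3088 + 1435920) - 8520)*(-99744) = (-3916160 - 8520)*(-99744) = -3924680*(-99744) = 391463281920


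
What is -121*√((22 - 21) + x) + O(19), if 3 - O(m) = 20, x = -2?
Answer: -17 - 121*I ≈ -17.0 - 121.0*I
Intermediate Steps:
O(m) = -17 (O(m) = 3 - 1*20 = 3 - 20 = -17)
-121*√((22 - 21) + x) + O(19) = -121*√((22 - 21) - 2) - 17 = -121*√(1 - 2) - 17 = -121*I - 17 = -17 - 121*I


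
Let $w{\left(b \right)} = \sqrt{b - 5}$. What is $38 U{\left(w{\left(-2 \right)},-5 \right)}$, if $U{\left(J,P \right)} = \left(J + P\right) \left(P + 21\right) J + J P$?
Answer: $-4256 - 3230 i \sqrt{7} \approx -4256.0 - 8545.8 i$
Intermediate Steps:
$w{\left(b \right)} = \sqrt{-5 + b}$
$U{\left(J,P \right)} = J P + J \left(21 + P\right) \left(J + P\right)$ ($U{\left(J,P \right)} = \left(J + P\right) \left(21 + P\right) J + J P = \left(21 + P\right) \left(J + P\right) J + J P = J \left(21 + P\right) \left(J + P\right) + J P = J P + J \left(21 + P\right) \left(J + P\right)$)
$38 U{\left(w{\left(-2 \right)},-5 \right)} = 38 \sqrt{-5 - 2} \left(\left(-5\right)^{2} + 21 \sqrt{-5 - 2} + 22 \left(-5\right) + \sqrt{-5 - 2} \left(-5\right)\right) = 38 \sqrt{-7} \left(25 + 21 \sqrt{-7} - 110 + \sqrt{-7} \left(-5\right)\right) = 38 i \sqrt{7} \left(25 + 21 i \sqrt{7} - 110 + i \sqrt{7} \left(-5\right)\right) = 38 i \sqrt{7} \left(25 + 21 i \sqrt{7} - 110 - 5 i \sqrt{7}\right) = 38 i \sqrt{7} \left(-85 + 16 i \sqrt{7}\right)$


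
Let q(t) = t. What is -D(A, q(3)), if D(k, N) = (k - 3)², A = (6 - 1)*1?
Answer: -4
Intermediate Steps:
A = 5 (A = 5*1 = 5)
D(k, N) = (-3 + k)²
-D(A, q(3)) = -(-3 + 5)² = -1*2² = -1*4 = -4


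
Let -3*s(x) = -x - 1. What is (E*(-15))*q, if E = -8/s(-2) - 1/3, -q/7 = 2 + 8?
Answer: 24850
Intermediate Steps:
q = -70 (q = -7*(2 + 8) = -7*10 = -70)
s(x) = 1/3 + x/3 (s(x) = -(-x - 1)/3 = -(-1 - x)/3 = 1/3 + x/3)
E = 71/3 (E = -8/(1/3 + (1/3)*(-2)) - 1/3 = -8/(1/3 - 2/3) - 1*1/3 = -8/(-1/3) - 1/3 = -8*(-3) - 1/3 = 24 - 1/3 = 71/3 ≈ 23.667)
(E*(-15))*q = ((71/3)*(-15))*(-70) = -355*(-70) = 24850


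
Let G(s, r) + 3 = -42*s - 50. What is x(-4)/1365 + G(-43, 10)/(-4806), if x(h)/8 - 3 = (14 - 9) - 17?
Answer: -912959/2186730 ≈ -0.41750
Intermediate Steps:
G(s, r) = -53 - 42*s (G(s, r) = -3 + (-42*s - 50) = -3 + (-50 - 42*s) = -53 - 42*s)
x(h) = -72 (x(h) = 24 + 8*((14 - 9) - 17) = 24 + 8*(5 - 17) = 24 + 8*(-12) = 24 - 96 = -72)
x(-4)/1365 + G(-43, 10)/(-4806) = -72/1365 + (-53 - 42*(-43))/(-4806) = -72*1/1365 + (-53 + 1806)*(-1/4806) = -24/455 + 1753*(-1/4806) = -24/455 - 1753/4806 = -912959/2186730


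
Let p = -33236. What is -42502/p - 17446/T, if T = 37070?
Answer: 22629861/28001330 ≈ 0.80817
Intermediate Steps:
-42502/p - 17446/T = -42502/(-33236) - 17446/37070 = -42502*(-1/33236) - 17446*1/37070 = 21251/16618 - 793/1685 = 22629861/28001330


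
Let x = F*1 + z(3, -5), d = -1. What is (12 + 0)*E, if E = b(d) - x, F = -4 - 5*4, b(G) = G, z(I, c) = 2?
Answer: 252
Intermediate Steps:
F = -24 (F = -4 - 20 = -24)
x = -22 (x = -24*1 + 2 = -24 + 2 = -22)
E = 21 (E = -1 - 1*(-22) = -1 + 22 = 21)
(12 + 0)*E = (12 + 0)*21 = 12*21 = 252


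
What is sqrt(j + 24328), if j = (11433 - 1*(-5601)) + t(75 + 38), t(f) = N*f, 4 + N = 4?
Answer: sqrt(41362) ≈ 203.38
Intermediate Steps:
N = 0 (N = -4 + 4 = 0)
t(f) = 0 (t(f) = 0*f = 0)
j = 17034 (j = (11433 - 1*(-5601)) + 0 = (11433 + 5601) + 0 = 17034 + 0 = 17034)
sqrt(j + 24328) = sqrt(17034 + 24328) = sqrt(41362)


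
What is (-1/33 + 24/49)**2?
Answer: 552049/2614689 ≈ 0.21113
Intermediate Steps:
(-1/33 + 24/49)**2 = (743/1617)**2 = 552049/2614689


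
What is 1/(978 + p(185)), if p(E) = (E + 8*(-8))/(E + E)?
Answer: 370/361981 ≈ 0.0010222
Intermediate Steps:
p(E) = (-64 + E)/(2*E) (p(E) = (E - 64)/((2*E)) = (-64 + E)*(1/(2*E)) = (-64 + E)/(2*E))
1/(978 + p(185)) = 1/(978 + (½)*(-64 + 185)/185) = 1/(978 + (½)*(1/185)*121) = 1/(978 + 121/370) = 1/(361981/370) = 370/361981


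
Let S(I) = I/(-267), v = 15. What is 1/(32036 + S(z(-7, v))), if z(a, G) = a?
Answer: 267/8553619 ≈ 3.1215e-5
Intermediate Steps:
S(I) = -I/267 (S(I) = I*(-1/267) = -I/267)
1/(32036 + S(z(-7, v))) = 1/(32036 - 1/267*(-7)) = 1/(32036 + 7/267) = 1/(8553619/267) = 267/8553619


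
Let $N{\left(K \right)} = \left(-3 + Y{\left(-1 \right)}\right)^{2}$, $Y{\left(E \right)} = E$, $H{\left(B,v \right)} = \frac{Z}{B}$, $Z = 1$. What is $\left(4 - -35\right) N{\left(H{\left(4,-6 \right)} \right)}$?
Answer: $624$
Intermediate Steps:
$H{\left(B,v \right)} = \frac{1}{B}$ ($H{\left(B,v \right)} = 1 \frac{1}{B} = \frac{1}{B}$)
$N{\left(K \right)} = 16$ ($N{\left(K \right)} = \left(-3 - 1\right)^{2} = \left(-4\right)^{2} = 16$)
$\left(4 - -35\right) N{\left(H{\left(4,-6 \right)} \right)} = \left(4 - -35\right) 16 = \left(4 + 35\right) 16 = 39 \cdot 16 = 624$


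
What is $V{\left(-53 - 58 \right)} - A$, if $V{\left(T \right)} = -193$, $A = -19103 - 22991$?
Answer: $41901$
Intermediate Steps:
$A = -42094$
$V{\left(-53 - 58 \right)} - A = -193 - -42094 = -193 + 42094 = 41901$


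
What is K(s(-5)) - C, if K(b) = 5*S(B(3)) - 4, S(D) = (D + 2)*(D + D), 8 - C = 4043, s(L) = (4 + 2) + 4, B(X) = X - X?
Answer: 4031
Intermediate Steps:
B(X) = 0
s(L) = 10 (s(L) = 6 + 4 = 10)
C = -4035 (C = 8 - 1*4043 = 8 - 4043 = -4035)
S(D) = 2*D*(2 + D) (S(D) = (2 + D)*(2*D) = 2*D*(2 + D))
K(b) = -4 (K(b) = 5*(2*0*(2 + 0)) - 4 = 5*(2*0*2) - 4 = 5*0 - 4 = 0 - 4 = -4)
K(s(-5)) - C = -4 - 1*(-4035) = -4 + 4035 = 4031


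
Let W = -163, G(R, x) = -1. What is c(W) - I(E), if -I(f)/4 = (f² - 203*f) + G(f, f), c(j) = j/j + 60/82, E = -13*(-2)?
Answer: -754821/41 ≈ -18410.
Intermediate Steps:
E = 26
c(j) = 71/41 (c(j) = 1 + 60*(1/82) = 1 + 30/41 = 71/41)
I(f) = 4 - 4*f² + 812*f (I(f) = -4*((f² - 203*f) - 1) = -4*(-1 + f² - 203*f) = 4 - 4*f² + 812*f)
c(W) - I(E) = 71/41 - (4 - 4*26² + 812*26) = 71/41 - (4 - 4*676 + 21112) = 71/41 - (4 - 2704 + 21112) = 71/41 - 1*18412 = 71/41 - 18412 = -754821/41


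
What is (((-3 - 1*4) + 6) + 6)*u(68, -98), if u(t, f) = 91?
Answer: 455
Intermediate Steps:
(((-3 - 1*4) + 6) + 6)*u(68, -98) = (((-3 - 1*4) + 6) + 6)*91 = (((-3 - 4) + 6) + 6)*91 = ((-7 + 6) + 6)*91 = (-1 + 6)*91 = 5*91 = 455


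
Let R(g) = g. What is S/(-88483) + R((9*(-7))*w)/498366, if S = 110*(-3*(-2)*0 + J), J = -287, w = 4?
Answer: 872839828/2449828821 ≈ 0.35629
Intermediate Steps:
S = -31570 (S = 110*(-3*(-2)*0 - 287) = 110*(6*0 - 287) = 110*(0 - 287) = 110*(-287) = -31570)
S/(-88483) + R((9*(-7))*w)/498366 = -31570/(-88483) + ((9*(-7))*4)/498366 = -31570*(-1/88483) - 63*4*(1/498366) = 31570/88483 - 252*1/498366 = 31570/88483 - 14/27687 = 872839828/2449828821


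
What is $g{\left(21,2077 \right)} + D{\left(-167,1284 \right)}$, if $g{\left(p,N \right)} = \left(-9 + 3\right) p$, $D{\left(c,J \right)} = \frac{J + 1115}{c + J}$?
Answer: $- \frac{138343}{1117} \approx -123.85$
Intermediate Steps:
$D{\left(c,J \right)} = \frac{1115 + J}{J + c}$
$g{\left(p,N \right)} = - 6 p$
$g{\left(21,2077 \right)} + D{\left(-167,1284 \right)} = \left(-6\right) 21 + \frac{1115 + 1284}{1284 - 167} = -126 + \frac{1}{1117} \cdot 2399 = -126 + \frac{2399}{1117} = - \frac{138343}{1117}$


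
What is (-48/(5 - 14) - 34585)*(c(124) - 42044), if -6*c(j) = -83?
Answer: 26161004759/18 ≈ 1.4534e+9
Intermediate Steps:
c(j) = 83/6 (c(j) = -⅙*(-83) = 83/6)
(-48/(5 - 14) - 34585)*(c(124) - 42044) = (-48/(5 - 14) - 34585)*(83/6 - 42044) = (-48/(-9) - 34585)*(-252181/6) = (-48*(-⅑) - 34585)*(-252181/6) = (16/3 - 34585)*(-252181/6) = -103739/3*(-252181/6) = 26161004759/18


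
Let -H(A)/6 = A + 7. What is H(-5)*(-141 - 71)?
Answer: 2544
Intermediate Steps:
H(A) = -42 - 6*A (H(A) = -6*(A + 7) = -6*(7 + A) = -42 - 6*A)
H(-5)*(-141 - 71) = (-42 - 6*(-5))*(-141 - 71) = (-42 + 30)*(-212) = -12*(-212) = 2544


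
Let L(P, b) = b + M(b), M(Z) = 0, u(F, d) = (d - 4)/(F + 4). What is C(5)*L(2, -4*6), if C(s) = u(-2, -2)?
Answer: 72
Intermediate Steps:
u(F, d) = (-4 + d)/(4 + F)
C(s) = -3 (C(s) = (-4 - 2)/(4 - 2) = -6/2 = (½)*(-6) = -3)
L(P, b) = b (L(P, b) = b + 0 = b)
C(5)*L(2, -4*6) = -(-12)*6 = -3*(-24) = 72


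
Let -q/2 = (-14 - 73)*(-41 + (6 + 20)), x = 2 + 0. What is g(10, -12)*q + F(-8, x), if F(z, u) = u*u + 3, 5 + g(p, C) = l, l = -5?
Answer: 26107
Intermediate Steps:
g(p, C) = -10 (g(p, C) = -5 - 5 = -10)
x = 2
q = -2610 (q = -2*(-14 - 73)*(-41 + (6 + 20)) = -(-174)*(-41 + 26) = -(-174)*(-15) = -2*1305 = -2610)
F(z, u) = 3 + u² (F(z, u) = u² + 3 = 3 + u²)
g(10, -12)*q + F(-8, x) = -10*(-2610) + (3 + 2²) = 26100 + (3 + 4) = 26100 + 7 = 26107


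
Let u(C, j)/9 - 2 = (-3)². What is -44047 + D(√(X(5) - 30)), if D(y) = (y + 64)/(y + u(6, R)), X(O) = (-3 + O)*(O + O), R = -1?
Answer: (-44046*√10 + 4360589*I)/(√10 - 99*I) ≈ -44046.0 + 0.011281*I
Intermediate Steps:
u(C, j) = 99 (u(C, j) = 18 + 9*(-3)² = 18 + 9*9 = 18 + 81 = 99)
X(O) = 2*O*(-3 + O) (X(O) = (-3 + O)*(2*O) = 2*O*(-3 + O))
D(y) = (64 + y)/(99 + y) (D(y) = (y + 64)/(y + 99) = (64 + y)/(99 + y))
-44047 + D(√(X(5) - 30)) = -44047 + (64 + √(2*5*(-3 + 5) - 30))/(99 + √(2*5*(-3 + 5) - 30)) = -44047 + (64 + √(2*5*2 - 30))/(99 + √(2*5*2 - 30)) = -44047 + (64 + √(20 - 30))/(99 + √(20 - 30)) = -44047 + (64 + √(-10))/(99 + √(-10)) = -44047 + (64 + I*√10)/(99 + I*√10)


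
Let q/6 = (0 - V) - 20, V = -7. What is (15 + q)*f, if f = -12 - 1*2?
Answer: 882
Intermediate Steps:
f = -14 (f = -12 - 2 = -14)
q = -78 (q = 6*((0 - 1*(-7)) - 20) = 6*((0 + 7) - 20) = 6*(7 - 20) = 6*(-13) = -78)
(15 + q)*f = (15 - 78)*(-14) = -63*(-14) = 882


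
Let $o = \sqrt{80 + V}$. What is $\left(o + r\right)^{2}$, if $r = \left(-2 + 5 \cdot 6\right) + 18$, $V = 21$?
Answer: $\left(46 + \sqrt{101}\right)^{2} \approx 3141.6$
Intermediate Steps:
$o = \sqrt{101}$ ($o = \sqrt{80 + 21} = \sqrt{101} \approx 10.05$)
$r = 46$ ($r = \left(-2 + 30\right) + 18 = 28 + 18 = 46$)
$\left(o + r\right)^{2} = \left(\sqrt{101} + 46\right)^{2} = \left(46 + \sqrt{101}\right)^{2}$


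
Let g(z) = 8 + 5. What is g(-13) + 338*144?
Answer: 48685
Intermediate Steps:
g(z) = 13
g(-13) + 338*144 = 13 + 338*144 = 13 + 48672 = 48685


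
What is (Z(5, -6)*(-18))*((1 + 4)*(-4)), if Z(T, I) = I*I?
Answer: 12960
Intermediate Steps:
Z(T, I) = I²
(Z(5, -6)*(-18))*((1 + 4)*(-4)) = ((-6)²*(-18))*((1 + 4)*(-4)) = (36*(-18))*(5*(-4)) = -648*(-20) = 12960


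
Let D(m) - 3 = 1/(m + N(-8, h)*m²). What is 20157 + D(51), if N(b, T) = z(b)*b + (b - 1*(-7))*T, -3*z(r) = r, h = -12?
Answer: 488375999/24225 ≈ 20160.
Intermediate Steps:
z(r) = -r/3
N(b, T) = -b²/3 + T*(7 + b) (N(b, T) = (-b/3)*b + (b - 1*(-7))*T = -b²/3 + (b + 7)*T = -b²/3 + (7 + b)*T = -b²/3 + T*(7 + b))
D(m) = 3 + 1/(m - 28*m²/3) (D(m) = 3 + 1/(m + (7*(-12) - ⅓*(-8)² - 12*(-8))*m²) = 3 + 1/(m + (-84 - ⅓*64 + 96)*m²) = 3 + 1/(m + (-84 - 64/3 + 96)*m²) = 3 + 1/(m - 28*m²/3))
20157 + D(51) = 20157 + 3*(-1 - 3*51 + 28*51²)/(51*(-3 + 28*51)) = 20157 + 3*(1/51)*(-1 - 153 + 28*2601)/(-3 + 1428) = 20157 + 3*(1/51)*(-1 - 153 + 72828)/1425 = 20157 + 3*(1/51)*(1/1425)*72674 = 20157 + 72674/24225 = 488375999/24225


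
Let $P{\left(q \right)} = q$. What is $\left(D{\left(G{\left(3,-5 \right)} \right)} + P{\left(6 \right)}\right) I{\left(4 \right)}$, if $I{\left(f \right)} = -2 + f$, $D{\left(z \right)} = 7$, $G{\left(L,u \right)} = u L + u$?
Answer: $26$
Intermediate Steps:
$G{\left(L,u \right)} = u + L u$ ($G{\left(L,u \right)} = L u + u = u + L u$)
$\left(D{\left(G{\left(3,-5 \right)} \right)} + P{\left(6 \right)}\right) I{\left(4 \right)} = \left(7 + 6\right) \left(-2 + 4\right) = 13 \cdot 2 = 26$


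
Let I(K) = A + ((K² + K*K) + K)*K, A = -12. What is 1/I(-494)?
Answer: -1/240863544 ≈ -4.1517e-9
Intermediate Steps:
I(K) = -12 + K*(K + 2*K²) (I(K) = -12 + ((K² + K*K) + K)*K = -12 + ((K² + K²) + K)*K = -12 + (2*K² + K)*K = -12 + (K + 2*K²)*K = -12 + K*(K + 2*K²))
1/I(-494) = 1/(-12 + (-494)² + 2*(-494)³) = 1/(-12 + 244036 + 2*(-120553784)) = 1/(-12 + 244036 - 241107568) = 1/(-240863544) = -1/240863544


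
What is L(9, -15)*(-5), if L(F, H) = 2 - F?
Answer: 35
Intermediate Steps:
L(9, -15)*(-5) = (2 - 1*9)*(-5) = (2 - 9)*(-5) = -7*(-5) = 35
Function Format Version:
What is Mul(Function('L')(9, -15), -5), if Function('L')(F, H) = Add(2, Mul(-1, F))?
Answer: 35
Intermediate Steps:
Mul(Function('L')(9, -15), -5) = Mul(Add(2, Mul(-1, 9)), -5) = Mul(Add(2, -9), -5) = Mul(-7, -5) = 35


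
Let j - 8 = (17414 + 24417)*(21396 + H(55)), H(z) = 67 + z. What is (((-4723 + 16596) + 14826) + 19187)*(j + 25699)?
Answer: 41304061041190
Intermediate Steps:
j = 900119466 (j = 8 + (17414 + 24417)*(21396 + (67 + 55)) = 8 + 41831*(21396 + 122) = 8 + 41831*21518 = 8 + 900119458 = 900119466)
(((-4723 + 16596) + 14826) + 19187)*(j + 25699) = (((-4723 + 16596) + 14826) + 19187)*(900119466 + 25699) = ((11873 + 14826) + 19187)*900145165 = (26699 + 19187)*900145165 = 45886*900145165 = 41304061041190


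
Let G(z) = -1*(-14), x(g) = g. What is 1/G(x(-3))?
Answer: 1/14 ≈ 0.071429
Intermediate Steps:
G(z) = 14
1/G(x(-3)) = 1/14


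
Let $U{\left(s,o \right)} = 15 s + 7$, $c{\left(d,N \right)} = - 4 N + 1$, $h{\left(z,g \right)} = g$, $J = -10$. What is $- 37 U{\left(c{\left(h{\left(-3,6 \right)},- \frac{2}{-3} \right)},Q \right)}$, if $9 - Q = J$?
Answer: $666$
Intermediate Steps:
$Q = 19$ ($Q = 9 - -10 = 9 + 10 = 19$)
$c{\left(d,N \right)} = 1 - 4 N$
$U{\left(s,o \right)} = 7 + 15 s$
$- 37 U{\left(c{\left(h{\left(-3,6 \right)},- \frac{2}{-3} \right)},Q \right)} = - 37 \left(7 + 15 \left(1 - 4 \left(- \frac{2}{-3}\right)\right)\right) = - 37 \left(7 + 15 \left(1 - 4 \left(\left(-2\right) \left(- \frac{1}{3}\right)\right)\right)\right) = - 37 \left(7 + 15 \left(1 - \frac{8}{3}\right)\right) = - 37 \left(7 + 15 \left(- \frac{5}{3}\right)\right) = - 37 \left(7 - 25\right) = \left(-37\right) \left(-18\right) = 666$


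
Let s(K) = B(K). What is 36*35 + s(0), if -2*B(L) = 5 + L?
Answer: 2515/2 ≈ 1257.5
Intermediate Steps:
B(L) = -5/2 - L/2 (B(L) = -(5 + L)/2 = -5/2 - L/2)
s(K) = -5/2 - K/2
36*35 + s(0) = 36*35 + (-5/2 - ½*0) = 1260 + (-5/2 + 0) = 1260 - 5/2 = 2515/2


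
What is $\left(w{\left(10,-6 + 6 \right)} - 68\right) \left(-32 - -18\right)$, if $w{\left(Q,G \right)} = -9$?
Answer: $1078$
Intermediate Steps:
$\left(w{\left(10,-6 + 6 \right)} - 68\right) \left(-32 - -18\right) = \left(-9 - 68\right) \left(-32 - -18\right) = - 77 \left(-32 + 18\right) = \left(-77\right) \left(-14\right) = 1078$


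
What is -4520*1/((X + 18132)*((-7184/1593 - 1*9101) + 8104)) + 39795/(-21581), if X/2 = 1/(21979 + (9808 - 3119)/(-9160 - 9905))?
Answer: -2296704149394195940779/1245680704372409689741 ≈ -1.8437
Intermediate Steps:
X = 19065/209511473 (X = 2/(21979 + (9808 - 3119)/(-9160 - 9905)) = 2/(21979 + 6689/(-19065)) = 2/(21979 + 6689*(-1/19065)) = 2/(21979 - 6689/19065) = 2/(419022946/19065) = 2*(19065/419022946) = 19065/209511473 ≈ 9.0997e-5)
-4520*1/((X + 18132)*((-7184/1593 - 1*9101) + 8104)) + 39795/(-21581) = -4520*1/((19065/209511473 + 18132)*((-7184/1593 - 1*9101) + 8104)) + 39795/(-21581) = -4520*209511473/(3798862047501*((-7184*1/1593 - 9101) + 8104)) + 39795*(-1/21581) = -4520*209511473/(3798862047501*((-7184/1593 - 9101) + 8104)) - 5685/3083 = -4520*209511473/(3798862047501*(-14505077/1593 + 8104)) - 5685/3083 = -4520/((3798862047501/209511473)*(-1595405/1593)) - 5685/3083 = -4520/(-2020241168297777635/111250592163) - 5685/3083 = -4520*(-111250592163/2020241168297777635) - 5685/3083 = 100570535315352/404048233659555527 - 5685/3083 = -2296704149394195940779/1245680704372409689741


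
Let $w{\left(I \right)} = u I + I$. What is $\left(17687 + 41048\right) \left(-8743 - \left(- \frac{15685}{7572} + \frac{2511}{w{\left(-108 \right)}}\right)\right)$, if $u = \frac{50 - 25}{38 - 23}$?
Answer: $- \frac{31068603098635}{60576} \approx -5.1289 \cdot 10^{8}$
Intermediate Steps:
$u = \frac{5}{3}$ ($u = \frac{25}{15} = 25 \cdot \frac{1}{15} = \frac{5}{3} \approx 1.6667$)
$w{\left(I \right)} = \frac{8 I}{3}$ ($w{\left(I \right)} = \frac{5 I}{3} + I = \frac{8 I}{3}$)
$\left(17687 + 41048\right) \left(-8743 - \left(- \frac{15685}{7572} + \frac{2511}{w{\left(-108 \right)}}\right)\right) = \left(17687 + 41048\right) \left(-8743 - \left(- \frac{15685}{7572} - \frac{279}{32}\right)\right) = 58735 \left(-8743 - \left(- \frac{15685}{7572} + \frac{2511}{-288}\right)\right) = 58735 \left(-8743 + \left(\frac{15685}{7572} - - \frac{279}{32}\right)\right) = 58735 \left(-8743 + \left(\frac{15685}{7572} + \frac{279}{32}\right)\right) = 58735 \left(-8743 + \frac{653627}{60576}\right) = 58735 \left(- \frac{528962341}{60576}\right) = - \frac{31068603098635}{60576}$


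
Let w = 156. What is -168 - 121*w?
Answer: -19044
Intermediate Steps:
-168 - 121*w = -168 - 121*156 = -168 - 18876 = -19044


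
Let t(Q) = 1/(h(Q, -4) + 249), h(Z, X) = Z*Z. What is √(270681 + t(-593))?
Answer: 11*√277016730407182/351898 ≈ 520.27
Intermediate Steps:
h(Z, X) = Z²
t(Q) = 1/(249 + Q²) (t(Q) = 1/(Q² + 249) = 1/(249 + Q²))
√(270681 + t(-593)) = √(270681 + 1/(249 + (-593)²)) = √(270681 + 1/(249 + 351649)) = √(270681 + 1/351898) = √(95252102539/351898) = 11*√277016730407182/351898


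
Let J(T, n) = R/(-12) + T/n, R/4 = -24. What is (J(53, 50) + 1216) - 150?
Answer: 53753/50 ≈ 1075.1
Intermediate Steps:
R = -96 (R = 4*(-24) = -96)
J(T, n) = 8 + T/n (J(T, n) = -96/(-12) + T/n = -96*(-1/12) + T/n = 8 + T/n)
(J(53, 50) + 1216) - 150 = ((8 + 53/50) + 1216) - 150 = (453/50 + 1216) - 150 = 61253/50 - 150 = 53753/50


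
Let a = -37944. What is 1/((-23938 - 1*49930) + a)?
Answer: -1/111812 ≈ -8.9436e-6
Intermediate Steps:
1/((-23938 - 1*49930) + a) = 1/((-23938 - 1*49930) - 37944) = 1/((-23938 - 49930) - 37944) = 1/(-73868 - 37944) = 1/(-111812) = -1/111812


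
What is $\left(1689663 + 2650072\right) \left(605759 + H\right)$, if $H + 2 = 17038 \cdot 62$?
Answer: $7213129960055$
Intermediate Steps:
$H = 1056354$ ($H = -2 + 17038 \cdot 62 = -2 + 1056356 = 1056354$)
$\left(1689663 + 2650072\right) \left(605759 + H\right) = \left(1689663 + 2650072\right) \left(605759 + 1056354\right) = 4339735 \cdot 1662113 = 7213129960055$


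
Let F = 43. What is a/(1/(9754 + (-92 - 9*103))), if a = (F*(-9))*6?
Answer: -20282670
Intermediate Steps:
a = -2322 (a = (43*(-9))*6 = -387*6 = -2322)
a/(1/(9754 + (-92 - 9*103))) = -(22435164 - 2152494) = -2322/(1/(9754 + (-92 - 927))) = -2322/(1/(9754 - 1019)) = -2322/(1/8735) = -2322/1/8735 = -2322*8735 = -20282670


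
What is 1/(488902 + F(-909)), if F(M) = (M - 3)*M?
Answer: 1/1317910 ≈ 7.5878e-7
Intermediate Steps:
F(M) = M*(-3 + M) (F(M) = (-3 + M)*M = M*(-3 + M))
1/(488902 + F(-909)) = 1/(488902 - 909*(-3 - 909)) = 1/(488902 - 909*(-912)) = 1/(488902 + 829008) = 1/1317910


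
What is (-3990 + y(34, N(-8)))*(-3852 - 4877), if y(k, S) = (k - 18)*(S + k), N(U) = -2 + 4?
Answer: 29800806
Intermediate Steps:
N(U) = 2
y(k, S) = (-18 + k)*(S + k)
(-3990 + y(34, N(-8)))*(-3852 - 4877) = (-3990 + (34² - 18*2 - 18*34 + 2*34))*(-3852 - 4877) = (-3990 + (1156 - 36 - 612 + 68))*(-8729) = (-3990 + 576)*(-8729) = -3414*(-8729) = 29800806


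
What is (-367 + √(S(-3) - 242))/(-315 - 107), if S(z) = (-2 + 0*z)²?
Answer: 367/422 - I*√238/422 ≈ 0.86967 - 0.036557*I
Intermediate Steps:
S(z) = 4 (S(z) = (-2 + 0)² = (-2)² = 4)
(-367 + √(S(-3) - 242))/(-315 - 107) = (-367 + √(4 - 242))/(-315 - 107) = (-367 + √(-238))/(-422) = (-367 + I*√238)*(-1/422) = 367/422 - I*√238/422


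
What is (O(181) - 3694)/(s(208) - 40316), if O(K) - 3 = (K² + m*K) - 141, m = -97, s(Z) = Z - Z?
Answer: -2843/10079 ≈ -0.28207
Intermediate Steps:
s(Z) = 0
O(K) = -138 + K² - 97*K (O(K) = 3 + ((K² - 97*K) - 141) = 3 + (-141 + K² - 97*K) = -138 + K² - 97*K)
(O(181) - 3694)/(s(208) - 40316) = ((-138 + 181² - 97*181) - 3694)/(0 - 40316) = ((-138 + 32761 - 17557) - 3694)/(-40316) = (15066 - 3694)*(-1/40316) = 11372*(-1/40316) = -2843/10079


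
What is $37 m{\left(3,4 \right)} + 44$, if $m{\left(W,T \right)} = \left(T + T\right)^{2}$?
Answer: $2412$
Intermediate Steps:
$m{\left(W,T \right)} = 4 T^{2}$ ($m{\left(W,T \right)} = \left(2 T\right)^{2} = 4 T^{2}$)
$37 m{\left(3,4 \right)} + 44 = 37 \cdot 4 \cdot 4^{2} + 44 = 37 \cdot 4 \cdot 16 + 44 = 37 \cdot 64 + 44 = 2368 + 44 = 2412$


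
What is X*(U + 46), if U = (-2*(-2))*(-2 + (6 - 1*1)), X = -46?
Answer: -2668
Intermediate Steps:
U = 12 (U = 4*(-2 + (6 - 1)) = 4*(-2 + 5) = 4*3 = 12)
X*(U + 46) = -46*(12 + 46) = -46*58 = -2668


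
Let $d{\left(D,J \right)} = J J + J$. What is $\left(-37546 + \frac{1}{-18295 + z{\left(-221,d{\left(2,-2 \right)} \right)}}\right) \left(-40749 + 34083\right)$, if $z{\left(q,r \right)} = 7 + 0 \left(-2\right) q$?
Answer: $\frac{762858427639}{3048} \approx 2.5028 \cdot 10^{8}$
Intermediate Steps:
$d{\left(D,J \right)} = J + J^{2}$ ($d{\left(D,J \right)} = J^{2} + J = J + J^{2}$)
$z{\left(q,r \right)} = 7$ ($z{\left(q,r \right)} = 7 + 0 q = 7 + 0 = 7$)
$\left(-37546 + \frac{1}{-18295 + z{\left(-221,d{\left(2,-2 \right)} \right)}}\right) \left(-40749 + 34083\right) = \left(-37546 + \frac{1}{-18295 + 7}\right) \left(-40749 + 34083\right) = \left(-37546 + \frac{1}{-18288}\right) \left(-6666\right) = \left(-37546 - \frac{1}{18288}\right) \left(-6666\right) = \left(- \frac{686641249}{18288}\right) \left(-6666\right) = \frac{762858427639}{3048}$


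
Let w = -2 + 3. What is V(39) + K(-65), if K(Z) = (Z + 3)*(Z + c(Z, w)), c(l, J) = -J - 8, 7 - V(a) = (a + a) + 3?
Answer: 4514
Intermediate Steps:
V(a) = 4 - 2*a (V(a) = 7 - ((a + a) + 3) = 7 - (2*a + 3) = 7 - (3 + 2*a) = 7 + (-3 - 2*a) = 4 - 2*a)
w = 1
c(l, J) = -8 - J
K(Z) = (-9 + Z)*(3 + Z) (K(Z) = (Z + 3)*(Z + (-8 - 1*1)) = (3 + Z)*(Z + (-8 - 1)) = (3 + Z)*(Z - 9) = (3 + Z)*(-9 + Z) = (-9 + Z)*(3 + Z))
V(39) + K(-65) = (4 - 2*39) + (-27 + (-65)² - 6*(-65)) = (4 - 78) + (-27 + 4225 + 390) = -74 + 4588 = 4514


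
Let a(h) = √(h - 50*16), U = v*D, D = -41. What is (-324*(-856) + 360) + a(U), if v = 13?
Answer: 277704 + I*√1333 ≈ 2.777e+5 + 36.51*I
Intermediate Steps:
U = -533 (U = 13*(-41) = -533)
a(h) = √(-800 + h) (a(h) = √(h - 800) = √(-800 + h))
(-324*(-856) + 360) + a(U) = (-324*(-856) + 360) + √(-800 - 533) = (277344 + 360) + √(-1333) = 277704 + I*√1333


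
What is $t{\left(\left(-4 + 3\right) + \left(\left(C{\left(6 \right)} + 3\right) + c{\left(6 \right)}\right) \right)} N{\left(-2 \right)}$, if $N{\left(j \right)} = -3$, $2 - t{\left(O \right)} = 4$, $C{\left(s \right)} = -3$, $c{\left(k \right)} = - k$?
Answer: $6$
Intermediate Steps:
$t{\left(O \right)} = -2$ ($t{\left(O \right)} = 2 - 4 = -2$)
$t{\left(\left(-4 + 3\right) + \left(\left(C{\left(6 \right)} + 3\right) + c{\left(6 \right)}\right) \right)} N{\left(-2 \right)} = \left(-2\right) \left(-3\right) = 6$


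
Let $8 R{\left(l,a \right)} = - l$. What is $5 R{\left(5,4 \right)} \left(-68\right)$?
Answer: $\frac{425}{2} \approx 212.5$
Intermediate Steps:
$R{\left(l,a \right)} = - \frac{l}{8}$ ($R{\left(l,a \right)} = \frac{\left(-1\right) l}{8} = - \frac{l}{8}$)
$5 R{\left(5,4 \right)} \left(-68\right) = 5 \left(\left(- \frac{1}{8}\right) 5\right) \left(-68\right) = 5 \left(- \frac{5}{8}\right) \left(-68\right) = \left(- \frac{25}{8}\right) \left(-68\right) = \frac{425}{2}$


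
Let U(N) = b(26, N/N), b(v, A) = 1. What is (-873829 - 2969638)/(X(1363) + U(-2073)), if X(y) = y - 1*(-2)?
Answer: -3843467/1366 ≈ -2813.7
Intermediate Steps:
U(N) = 1
X(y) = 2 + y (X(y) = y + 2 = 2 + y)
(-873829 - 2969638)/(X(1363) + U(-2073)) = (-873829 - 2969638)/((2 + 1363) + 1) = -3843467/(1365 + 1) = -3843467/1366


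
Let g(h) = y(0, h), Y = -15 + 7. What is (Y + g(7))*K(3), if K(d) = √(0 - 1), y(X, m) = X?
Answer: -8*I ≈ -8.0*I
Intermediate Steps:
Y = -8
g(h) = 0
K(d) = I (K(d) = √(-1) = I)
(Y + g(7))*K(3) = (-8 + 0)*I = -8*I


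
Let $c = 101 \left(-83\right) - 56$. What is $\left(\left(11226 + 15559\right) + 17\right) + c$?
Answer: $18363$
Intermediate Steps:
$c = -8439$ ($c = -8383 - 56 = -8439$)
$\left(\left(11226 + 15559\right) + 17\right) + c = \left(\left(11226 + 15559\right) + 17\right) - 8439 = \left(26785 + 17\right) - 8439 = 26802 - 8439 = 18363$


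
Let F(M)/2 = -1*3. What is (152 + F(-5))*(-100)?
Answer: -14600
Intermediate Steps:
F(M) = -6 (F(M) = 2*(-1*3) = 2*(-3) = -6)
(152 + F(-5))*(-100) = (152 - 6)*(-100) = 146*(-100) = -14600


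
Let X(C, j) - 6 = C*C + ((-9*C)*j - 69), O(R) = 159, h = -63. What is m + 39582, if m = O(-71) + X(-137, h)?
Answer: -19232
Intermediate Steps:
X(C, j) = -63 + C**2 - 9*C*j (X(C, j) = 6 + (C*C + ((-9*C)*j - 69)) = 6 + (C**2 + (-9*C*j - 69)) = 6 + (C**2 + (-69 - 9*C*j)) = 6 + (-69 + C**2 - 9*C*j) = -63 + C**2 - 9*C*j)
m = -58814 (m = 159 + (-63 + (-137)**2 - 9*(-137)*(-63)) = 159 + (-63 + 18769 - 77679) = 159 - 58973 = -58814)
m + 39582 = -58814 + 39582 = -19232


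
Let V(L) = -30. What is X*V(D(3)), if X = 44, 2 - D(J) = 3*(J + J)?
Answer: -1320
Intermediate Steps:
D(J) = 2 - 6*J (D(J) = 2 - 3*(J + J) = 2 - 3*2*J = 2 - 6*J)
X*V(D(3)) = 44*(-30) = -1320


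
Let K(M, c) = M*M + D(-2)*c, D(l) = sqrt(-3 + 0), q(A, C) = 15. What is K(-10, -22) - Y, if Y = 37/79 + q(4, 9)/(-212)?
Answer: 1668141/16748 - 22*I*sqrt(3) ≈ 99.602 - 38.105*I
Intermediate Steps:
D(l) = I*sqrt(3) (D(l) = sqrt(-3) = I*sqrt(3))
Y = 6659/16748 (Y = 37/79 + 15/(-212) = 37*(1/79) + 15*(-1/212) = 37/79 - 15/212 = 6659/16748 ≈ 0.39760)
K(M, c) = M**2 + I*c*sqrt(3) (K(M, c) = M*M + (I*sqrt(3))*c = M**2 + I*c*sqrt(3))
K(-10, -22) - Y = ((-10)**2 + I*(-22)*sqrt(3)) - 1*6659/16748 = (100 - 22*I*sqrt(3)) - 6659/16748 = 1668141/16748 - 22*I*sqrt(3)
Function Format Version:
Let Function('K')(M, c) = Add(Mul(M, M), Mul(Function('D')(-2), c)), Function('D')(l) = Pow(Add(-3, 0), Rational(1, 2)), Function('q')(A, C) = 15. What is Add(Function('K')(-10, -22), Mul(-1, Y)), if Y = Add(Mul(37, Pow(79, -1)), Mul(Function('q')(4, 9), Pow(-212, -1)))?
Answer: Add(Rational(1668141, 16748), Mul(-22, I, Pow(3, Rational(1, 2)))) ≈ Add(99.602, Mul(-38.105, I))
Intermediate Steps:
Function('D')(l) = Mul(I, Pow(3, Rational(1, 2))) (Function('D')(l) = Pow(-3, Rational(1, 2)) = Mul(I, Pow(3, Rational(1, 2))))
Y = Rational(6659, 16748) (Y = Add(Mul(37, Pow(79, -1)), Mul(15, Pow(-212, -1))) = Add(Mul(37, Rational(1, 79)), Mul(15, Rational(-1, 212))) = Add(Rational(37, 79), Rational(-15, 212)) = Rational(6659, 16748) ≈ 0.39760)
Function('K')(M, c) = Add(Pow(M, 2), Mul(I, c, Pow(3, Rational(1, 2)))) (Function('K')(M, c) = Add(Mul(M, M), Mul(Mul(I, Pow(3, Rational(1, 2))), c)) = Add(Pow(M, 2), Mul(I, c, Pow(3, Rational(1, 2)))))
Add(Function('K')(-10, -22), Mul(-1, Y)) = Add(Add(Pow(-10, 2), Mul(I, -22, Pow(3, Rational(1, 2)))), Mul(-1, Rational(6659, 16748))) = Add(Add(100, Mul(-22, I, Pow(3, Rational(1, 2)))), Rational(-6659, 16748)) = Add(Rational(1668141, 16748), Mul(-22, I, Pow(3, Rational(1, 2))))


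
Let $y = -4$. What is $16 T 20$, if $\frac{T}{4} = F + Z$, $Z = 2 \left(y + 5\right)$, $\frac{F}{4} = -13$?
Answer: $-64000$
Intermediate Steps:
$F = -52$ ($F = 4 \left(-13\right) = -52$)
$Z = 2$ ($Z = 2 \left(-4 + 5\right) = 2 \cdot 1 = 2$)
$T = -200$ ($T = 4 \left(-52 + 2\right) = 4 \left(-50\right) = -200$)
$16 T 20 = 16 \left(-200\right) 20 = \left(-3200\right) 20 = -64000$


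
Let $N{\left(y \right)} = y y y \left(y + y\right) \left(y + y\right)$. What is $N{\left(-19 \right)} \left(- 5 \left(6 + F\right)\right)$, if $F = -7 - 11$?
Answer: $-594263760$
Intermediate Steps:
$F = -18$ ($F = -7 - 11 = -18$)
$N{\left(y \right)} = 4 y^{5}$ ($N{\left(y \right)} = y y^{2} \cdot 2 y 2 y = y^{3} \cdot 4 y^{2} = 4 y^{5}$)
$N{\left(-19 \right)} \left(- 5 \left(6 + F\right)\right) = 4 \left(-19\right)^{5} \left(- 5 \left(6 - 18\right)\right) = 4 \left(-2476099\right) \left(\left(-5\right) \left(-12\right)\right) = \left(-9904396\right) 60 = -594263760$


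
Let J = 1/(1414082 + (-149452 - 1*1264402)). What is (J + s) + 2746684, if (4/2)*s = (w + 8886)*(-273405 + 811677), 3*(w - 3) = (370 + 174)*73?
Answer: 1358364613297/228 ≈ 5.9577e+9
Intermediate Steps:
w = 39721/3 (w = 3 + ((370 + 174)*73)/3 = 3 + (544*73)/3 = 3 + (⅓)*39712 = 3 + 39712/3 = 39721/3 ≈ 13240.)
s = 5954992848 (s = ((39721/3 + 8886)*(-273405 + 811677))/2 = ((66379/3)*538272)/2 = (½)*11909985696 = 5954992848)
J = 1/228 (J = 1/(1414082 + (-149452 - 1264402)) = 1/(1414082 - 1413854) = 1/228 ≈ 0.0043860)
(J + s) + 2746684 = (1/228 + 5954992848) + 2746684 = 1357738369345/228 + 2746684 = 1358364613297/228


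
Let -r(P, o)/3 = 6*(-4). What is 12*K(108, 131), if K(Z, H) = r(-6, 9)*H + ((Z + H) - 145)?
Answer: 114312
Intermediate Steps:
r(P, o) = 72 (r(P, o) = -18*(-4) = -3*(-24) = 72)
K(Z, H) = -145 + Z + 73*H (K(Z, H) = 72*H + ((Z + H) - 145) = 72*H + ((H + Z) - 145) = 72*H + (-145 + H + Z) = -145 + Z + 73*H)
12*K(108, 131) = 12*(-145 + 108 + 73*131) = 12*(-145 + 108 + 9563) = 12*9526 = 114312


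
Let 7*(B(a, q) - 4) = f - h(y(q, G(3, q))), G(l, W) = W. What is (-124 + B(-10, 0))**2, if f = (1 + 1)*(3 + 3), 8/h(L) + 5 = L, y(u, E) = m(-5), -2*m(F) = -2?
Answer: 13924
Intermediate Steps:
m(F) = 1 (m(F) = -1/2*(-2) = 1)
y(u, E) = 1
h(L) = 8/(-5 + L)
f = 12 (f = 2*6 = 12)
B(a, q) = 6 (B(a, q) = 4 + (12 - 8/(-5 + 1))/7 = 4 + (12 - 8/(-4))/7 = 4 + (12 - 8*(-1)/4)/7 = 4 + (12 - 1*(-2))/7 = 4 + (12 + 2)/7 = 4 + (1/7)*14 = 4 + 2 = 6)
(-124 + B(-10, 0))**2 = (-124 + 6)**2 = (-118)**2 = 13924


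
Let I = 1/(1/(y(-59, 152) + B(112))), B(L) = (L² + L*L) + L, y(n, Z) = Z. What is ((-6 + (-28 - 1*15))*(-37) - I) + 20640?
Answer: -2899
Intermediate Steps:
B(L) = L + 2*L² (B(L) = (L² + L²) + L = 2*L² + L = L + 2*L²)
I = 25352 (I = 1/(1/(152 + 112*(1 + 2*112))) = 1/(1/(152 + 112*(1 + 224))) = 1/(1/(152 + 112*225)) = 1/(1/(152 + 25200)) = 1/(1/25352) = 25352)
((-6 + (-28 - 1*15))*(-37) - I) + 20640 = ((-6 + (-28 - 1*15))*(-37) - 1*25352) + 20640 = ((-6 + (-28 - 15))*(-37) - 25352) + 20640 = ((-6 - 43)*(-37) - 25352) + 20640 = (-49*(-37) - 25352) + 20640 = (1813 - 25352) + 20640 = -23539 + 20640 = -2899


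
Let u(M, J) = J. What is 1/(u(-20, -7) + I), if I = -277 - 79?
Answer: -1/363 ≈ -0.0027548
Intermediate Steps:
I = -356
1/(u(-20, -7) + I) = 1/(-7 - 356) = 1/(-363) = -1/363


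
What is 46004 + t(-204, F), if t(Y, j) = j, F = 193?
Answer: 46197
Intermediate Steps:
46004 + t(-204, F) = 46004 + 193 = 46197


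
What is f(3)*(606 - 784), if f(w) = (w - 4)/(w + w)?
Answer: 89/3 ≈ 29.667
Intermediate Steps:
f(w) = (-4 + w)/(2*w) (f(w) = (-4 + w)/((2*w)) = (-4 + w)*(1/(2*w)) = (-4 + w)/(2*w))
f(3)*(606 - 784) = ((1/2)*(-4 + 3)/3)*(606 - 784) = ((1/2)*(1/3)*(-1))*(-178) = -1/6*(-178) = 89/3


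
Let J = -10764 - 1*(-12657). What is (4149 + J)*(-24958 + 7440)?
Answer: -105843756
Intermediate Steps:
J = 1893 (J = -10764 + 12657 = 1893)
(4149 + J)*(-24958 + 7440) = (4149 + 1893)*(-24958 + 7440) = 6042*(-17518) = -105843756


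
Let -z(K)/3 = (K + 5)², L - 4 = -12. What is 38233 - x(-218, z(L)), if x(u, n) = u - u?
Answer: 38233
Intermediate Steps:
L = -8 (L = 4 - 12 = -8)
z(K) = -3*(5 + K)² (z(K) = -3*(K + 5)² = -3*(5 + K)²)
x(u, n) = 0
38233 - x(-218, z(L)) = 38233 - 1*0 = 38233 + 0 = 38233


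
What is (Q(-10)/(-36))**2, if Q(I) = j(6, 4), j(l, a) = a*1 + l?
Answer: 25/324 ≈ 0.077160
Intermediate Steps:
j(l, a) = a + l
Q(I) = 10 (Q(I) = 4 + 6 = 10)
(Q(-10)/(-36))**2 = (10/(-36))**2 = (10*(-1/36))**2 = (-5/18)**2 = 25/324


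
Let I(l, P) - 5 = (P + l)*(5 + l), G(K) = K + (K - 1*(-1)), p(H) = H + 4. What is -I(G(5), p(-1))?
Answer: -229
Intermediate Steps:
p(H) = 4 + H
G(K) = 1 + 2*K (G(K) = K + (K + 1) = K + (1 + K) = 1 + 2*K)
I(l, P) = 5 + (5 + l)*(P + l) (I(l, P) = 5 + (P + l)*(5 + l) = 5 + (5 + l)*(P + l))
-I(G(5), p(-1)) = -(5 + (1 + 2*5)² + 5*(4 - 1) + 5*(1 + 2*5) + (4 - 1)*(1 + 2*5)) = -(5 + (1 + 10)² + 5*3 + 5*(1 + 10) + 3*(1 + 10)) = -(5 + 11² + 15 + 5*11 + 3*11) = -(5 + 121 + 15 + 55 + 33) = -1*229 = -229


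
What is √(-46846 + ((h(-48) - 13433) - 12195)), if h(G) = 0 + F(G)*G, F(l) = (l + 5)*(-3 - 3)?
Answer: I*√84858 ≈ 291.3*I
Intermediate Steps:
F(l) = -30 - 6*l (F(l) = (5 + l)*(-6) = -30 - 6*l)
h(G) = G*(-30 - 6*G) (h(G) = 0 + (-30 - 6*G)*G = 0 + G*(-30 - 6*G) = G*(-30 - 6*G))
√(-46846 + ((h(-48) - 13433) - 12195)) = √(-46846 + ((-6*(-48)*(5 - 48) - 13433) - 12195)) = √(-46846 + ((-6*(-48)*(-43) - 13433) - 12195)) = √(-46846 + ((-12384 - 13433) - 12195)) = √(-46846 + (-25817 - 12195)) = √(-46846 - 38012) = √(-84858) = I*√84858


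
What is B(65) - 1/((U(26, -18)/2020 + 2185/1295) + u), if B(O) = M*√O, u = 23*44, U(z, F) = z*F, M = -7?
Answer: -130795/132554922 - 7*√65 ≈ -56.437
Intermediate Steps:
U(z, F) = F*z
u = 1012
B(O) = -7*√O
B(65) - 1/((U(26, -18)/2020 + 2185/1295) + u) = -7*√65 - 1/((-18*26/2020 + 2185/1295) + 1012) = -7*√65 - 1/((-468*1/2020 + 2185*(1/1295)) + 1012) = -7*√65 - 1/((-117/505 + 437/259) + 1012) = -7*√65 - 1/(190382/130795 + 1012) = -7*√65 - 1/132554922/130795 = -7*√65 - 1*130795/132554922 = -7*√65 - 130795/132554922 = -130795/132554922 - 7*√65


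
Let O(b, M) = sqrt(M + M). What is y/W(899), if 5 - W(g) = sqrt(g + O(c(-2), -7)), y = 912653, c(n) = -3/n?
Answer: 912653/(5 - sqrt(899 + I*sqrt(14))) ≈ -36530.0 + 91.233*I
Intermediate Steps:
O(b, M) = sqrt(2)*sqrt(M) (O(b, M) = sqrt(2*M) = sqrt(2)*sqrt(M))
W(g) = 5 - sqrt(g + I*sqrt(14)) (W(g) = 5 - sqrt(g + sqrt(2)*sqrt(-7)) = 5 - sqrt(g + sqrt(2)*(I*sqrt(7))) = 5 - sqrt(g + I*sqrt(14)))
y/W(899) = 912653/(5 - sqrt(899 + I*sqrt(14)))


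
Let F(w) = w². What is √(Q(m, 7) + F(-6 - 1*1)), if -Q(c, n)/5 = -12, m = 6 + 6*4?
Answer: √109 ≈ 10.440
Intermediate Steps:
m = 30 (m = 6 + 24 = 30)
Q(c, n) = 60 (Q(c, n) = -5*(-12) = 60)
√(Q(m, 7) + F(-6 - 1*1)) = √(60 + (-6 - 1*1)²) = √(60 + (-6 - 1)²) = √(60 + (-7)²) = √(60 + 49) = √109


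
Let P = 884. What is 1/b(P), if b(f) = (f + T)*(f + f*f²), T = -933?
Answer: -1/33849591412 ≈ -2.9542e-11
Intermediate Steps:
b(f) = (-933 + f)*(f + f³) (b(f) = (f - 933)*(f + f*f²) = (-933 + f)*(f + f³))
1/b(P) = 1/(884*(-933 + 884 + 884³ - 933*884²)) = 1/(884*(-933 + 884 + 690807104 - 933*781456)) = 1/(884*(-933 + 884 + 690807104 - 729098448)) = 1/(884*(-38291393)) = 1/(-33849591412) = -1/33849591412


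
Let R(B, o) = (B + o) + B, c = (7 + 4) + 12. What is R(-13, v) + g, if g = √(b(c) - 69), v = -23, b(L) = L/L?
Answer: -49 + 2*I*√17 ≈ -49.0 + 8.2462*I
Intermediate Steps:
c = 23 (c = 11 + 12 = 23)
b(L) = 1
R(B, o) = o + 2*B
g = 2*I*√17 (g = √(1 - 69) = √(-68) = 2*I*√17 ≈ 8.2462*I)
R(-13, v) + g = (-23 + 2*(-13)) + 2*I*√17 = (-23 - 26) + 2*I*√17 = -49 + 2*I*√17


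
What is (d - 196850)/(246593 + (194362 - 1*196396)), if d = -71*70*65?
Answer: -519900/244559 ≈ -2.1259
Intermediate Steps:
d = -323050 (d = -4970*65 = -323050)
(d - 196850)/(246593 + (194362 - 1*196396)) = (-323050 - 196850)/(246593 + (194362 - 1*196396)) = -519900/(246593 + (194362 - 196396)) = -519900/(246593 - 2034) = -519900/244559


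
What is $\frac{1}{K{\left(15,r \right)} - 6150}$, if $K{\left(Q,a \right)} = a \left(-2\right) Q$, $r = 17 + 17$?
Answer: $- \frac{1}{7170} \approx -0.00013947$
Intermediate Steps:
$r = 34$
$K{\left(Q,a \right)} = - 2 Q a$ ($K{\left(Q,a \right)} = - 2 a Q = - 2 Q a$)
$\frac{1}{K{\left(15,r \right)} - 6150} = \frac{1}{\left(-2\right) 15 \cdot 34 - 6150} = \frac{1}{-1020 - 6150} = \frac{1}{-7170} = - \frac{1}{7170}$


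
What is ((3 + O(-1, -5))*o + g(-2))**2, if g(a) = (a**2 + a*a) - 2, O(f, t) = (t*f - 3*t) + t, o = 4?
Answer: 6084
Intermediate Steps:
O(f, t) = -2*t + f*t (O(f, t) = (f*t - 3*t) + t = (-3*t + f*t) + t = -2*t + f*t)
g(a) = -2 + 2*a**2 (g(a) = (a**2 + a**2) - 2 = 2*a**2 - 2 = -2 + 2*a**2)
((3 + O(-1, -5))*o + g(-2))**2 = ((3 - 5*(-2 - 1))*4 + (-2 + 2*(-2)**2))**2 = ((3 - 5*(-3))*4 + (-2 + 2*4))**2 = ((3 + 15)*4 + (-2 + 8))**2 = (18*4 + 6)**2 = (72 + 6)**2 = 78**2 = 6084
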